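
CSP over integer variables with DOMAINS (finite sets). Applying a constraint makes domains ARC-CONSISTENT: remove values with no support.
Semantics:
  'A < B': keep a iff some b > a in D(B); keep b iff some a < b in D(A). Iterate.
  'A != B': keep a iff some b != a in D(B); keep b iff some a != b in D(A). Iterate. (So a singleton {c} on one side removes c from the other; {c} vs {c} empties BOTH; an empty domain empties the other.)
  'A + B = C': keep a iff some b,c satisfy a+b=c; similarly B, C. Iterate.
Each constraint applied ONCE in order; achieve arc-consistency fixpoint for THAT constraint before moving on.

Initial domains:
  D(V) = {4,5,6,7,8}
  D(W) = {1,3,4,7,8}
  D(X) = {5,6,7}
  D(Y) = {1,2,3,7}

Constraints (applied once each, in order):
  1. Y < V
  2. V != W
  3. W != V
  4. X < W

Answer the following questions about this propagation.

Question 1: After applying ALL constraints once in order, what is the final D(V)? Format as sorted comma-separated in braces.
Answer: {4,5,6,7,8}

Derivation:
Constraint 1 (Y < V) on D(Y)={1,2,3,7} D(V)={4,5,6,7,8}: no change
Constraint 2 (V != W) on D(V)={4,5,6,7,8} D(W)={1,3,4,7,8}: no change
Constraint 3 (W != V) on D(W)={1,3,4,7,8} D(V)={4,5,6,7,8}: no change
Constraint 4 (X < W) on D(X)={5,6,7} D(W)={1,3,4,7,8}: W {1,3,4,7,8}->{7,8}
So after all 4 constraints: D(V) = {4,5,6,7,8}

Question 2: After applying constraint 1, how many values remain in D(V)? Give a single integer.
Answer: 5

Derivation:
Constraint 1 (Y < V) on D(Y)={1,2,3,7} D(V)={4,5,6,7,8}: no change
So after constraint 1: D(V)={4,5,6,7,8}, size = 5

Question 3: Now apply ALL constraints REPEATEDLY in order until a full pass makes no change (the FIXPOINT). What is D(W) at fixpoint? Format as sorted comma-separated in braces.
pass 0 (initial): D(W)={1,3,4,7,8}
pass 1: W {1,3,4,7,8}->{7,8}
pass 2: no change
Fixpoint after 2 passes: D(W) = {7,8}

Answer: {7,8}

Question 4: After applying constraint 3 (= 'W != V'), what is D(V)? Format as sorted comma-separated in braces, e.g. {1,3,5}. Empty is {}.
Answer: {4,5,6,7,8}

Derivation:
Constraint 1 (Y < V) on D(Y)={1,2,3,7} D(V)={4,5,6,7,8}: no change
Constraint 2 (V != W) on D(V)={4,5,6,7,8} D(W)={1,3,4,7,8}: no change
Constraint 3 (W != V) on D(W)={1,3,4,7,8} D(V)={4,5,6,7,8}: no change
So after constraint 3: D(V) = {4,5,6,7,8}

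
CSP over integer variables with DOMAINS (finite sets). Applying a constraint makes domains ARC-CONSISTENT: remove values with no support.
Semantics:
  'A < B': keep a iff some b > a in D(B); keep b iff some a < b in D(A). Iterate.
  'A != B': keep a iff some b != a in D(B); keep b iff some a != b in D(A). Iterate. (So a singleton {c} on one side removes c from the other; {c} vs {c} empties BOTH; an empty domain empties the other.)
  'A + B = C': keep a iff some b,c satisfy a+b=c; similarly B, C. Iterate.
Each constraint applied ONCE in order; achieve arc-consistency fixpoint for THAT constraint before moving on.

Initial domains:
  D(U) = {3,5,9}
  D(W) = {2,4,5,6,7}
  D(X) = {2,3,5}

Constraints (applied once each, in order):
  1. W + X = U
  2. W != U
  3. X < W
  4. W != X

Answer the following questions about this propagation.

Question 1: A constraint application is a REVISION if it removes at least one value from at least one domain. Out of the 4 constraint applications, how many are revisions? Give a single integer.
Constraint 1 (W + X = U) on D(W)={2,4,5,6,7} D(X)={2,3,5} D(U)={3,5,9}: W {2,4,5,6,7}->{2,4,6,7}; U {3,5,9}->{5,9} => REVISION
Constraint 2 (W != U) on D(W)={2,4,6,7} D(U)={5,9}: no change => not a revision
Constraint 3 (X < W) on D(X)={2,3,5} D(W)={2,4,6,7}: W {2,4,6,7}->{4,6,7} => REVISION
Constraint 4 (W != X) on D(W)={4,6,7} D(X)={2,3,5}: no change => not a revision
Total revisions = 2

Answer: 2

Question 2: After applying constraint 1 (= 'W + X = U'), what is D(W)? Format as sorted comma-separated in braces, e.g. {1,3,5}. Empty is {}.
Answer: {2,4,6,7}

Derivation:
Constraint 1 (W + X = U) on D(W)={2,4,5,6,7} D(X)={2,3,5} D(U)={3,5,9}: W {2,4,5,6,7}->{2,4,6,7}; U {3,5,9}->{5,9}
So after constraint 1: D(W) = {2,4,6,7}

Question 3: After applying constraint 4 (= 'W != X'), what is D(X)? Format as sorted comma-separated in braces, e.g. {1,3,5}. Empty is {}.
Constraint 1 (W + X = U) on D(W)={2,4,5,6,7} D(X)={2,3,5} D(U)={3,5,9}: W {2,4,5,6,7}->{2,4,6,7}; U {3,5,9}->{5,9}
Constraint 2 (W != U) on D(W)={2,4,6,7} D(U)={5,9}: no change
Constraint 3 (X < W) on D(X)={2,3,5} D(W)={2,4,6,7}: W {2,4,6,7}->{4,6,7}
Constraint 4 (W != X) on D(W)={4,6,7} D(X)={2,3,5}: no change
So after constraint 4: D(X) = {2,3,5}

Answer: {2,3,5}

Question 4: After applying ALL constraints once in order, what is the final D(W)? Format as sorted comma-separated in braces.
Constraint 1 (W + X = U) on D(W)={2,4,5,6,7} D(X)={2,3,5} D(U)={3,5,9}: W {2,4,5,6,7}->{2,4,6,7}; U {3,5,9}->{5,9}
Constraint 2 (W != U) on D(W)={2,4,6,7} D(U)={5,9}: no change
Constraint 3 (X < W) on D(X)={2,3,5} D(W)={2,4,6,7}: W {2,4,6,7}->{4,6,7}
Constraint 4 (W != X) on D(W)={4,6,7} D(X)={2,3,5}: no change
So after all 4 constraints: D(W) = {4,6,7}

Answer: {4,6,7}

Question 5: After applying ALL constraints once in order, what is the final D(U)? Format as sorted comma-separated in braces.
Constraint 1 (W + X = U) on D(W)={2,4,5,6,7} D(X)={2,3,5} D(U)={3,5,9}: W {2,4,5,6,7}->{2,4,6,7}; U {3,5,9}->{5,9}
Constraint 2 (W != U) on D(W)={2,4,6,7} D(U)={5,9}: no change
Constraint 3 (X < W) on D(X)={2,3,5} D(W)={2,4,6,7}: W {2,4,6,7}->{4,6,7}
Constraint 4 (W != X) on D(W)={4,6,7} D(X)={2,3,5}: no change
So after all 4 constraints: D(U) = {5,9}

Answer: {5,9}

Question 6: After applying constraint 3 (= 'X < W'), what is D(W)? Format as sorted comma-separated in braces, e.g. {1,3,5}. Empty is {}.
Constraint 1 (W + X = U) on D(W)={2,4,5,6,7} D(X)={2,3,5} D(U)={3,5,9}: W {2,4,5,6,7}->{2,4,6,7}; U {3,5,9}->{5,9}
Constraint 2 (W != U) on D(W)={2,4,6,7} D(U)={5,9}: no change
Constraint 3 (X < W) on D(X)={2,3,5} D(W)={2,4,6,7}: W {2,4,6,7}->{4,6,7}
So after constraint 3: D(W) = {4,6,7}

Answer: {4,6,7}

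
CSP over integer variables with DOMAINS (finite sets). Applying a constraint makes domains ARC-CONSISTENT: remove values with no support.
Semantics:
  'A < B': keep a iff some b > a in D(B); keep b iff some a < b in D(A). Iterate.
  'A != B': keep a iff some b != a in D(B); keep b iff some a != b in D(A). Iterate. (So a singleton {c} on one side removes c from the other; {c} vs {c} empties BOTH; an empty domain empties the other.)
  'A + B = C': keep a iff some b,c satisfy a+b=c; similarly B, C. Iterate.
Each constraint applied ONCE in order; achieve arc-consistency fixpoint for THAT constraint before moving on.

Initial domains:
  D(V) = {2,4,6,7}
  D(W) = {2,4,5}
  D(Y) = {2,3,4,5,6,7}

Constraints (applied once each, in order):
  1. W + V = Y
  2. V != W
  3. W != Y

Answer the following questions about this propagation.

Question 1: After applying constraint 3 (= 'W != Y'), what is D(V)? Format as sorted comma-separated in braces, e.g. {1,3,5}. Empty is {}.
Constraint 1 (W + V = Y) on D(W)={2,4,5} D(V)={2,4,6,7} D(Y)={2,3,4,5,6,7}: V {2,4,6,7}->{2,4}; Y {2,3,4,5,6,7}->{4,6,7}
Constraint 2 (V != W) on D(V)={2,4} D(W)={2,4,5}: no change
Constraint 3 (W != Y) on D(W)={2,4,5} D(Y)={4,6,7}: no change
So after constraint 3: D(V) = {2,4}

Answer: {2,4}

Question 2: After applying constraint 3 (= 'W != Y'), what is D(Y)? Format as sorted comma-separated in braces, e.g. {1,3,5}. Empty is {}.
Answer: {4,6,7}

Derivation:
Constraint 1 (W + V = Y) on D(W)={2,4,5} D(V)={2,4,6,7} D(Y)={2,3,4,5,6,7}: V {2,4,6,7}->{2,4}; Y {2,3,4,5,6,7}->{4,6,7}
Constraint 2 (V != W) on D(V)={2,4} D(W)={2,4,5}: no change
Constraint 3 (W != Y) on D(W)={2,4,5} D(Y)={4,6,7}: no change
So after constraint 3: D(Y) = {4,6,7}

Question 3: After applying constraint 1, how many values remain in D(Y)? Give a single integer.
Answer: 3

Derivation:
Constraint 1 (W + V = Y) on D(W)={2,4,5} D(V)={2,4,6,7} D(Y)={2,3,4,5,6,7}: V {2,4,6,7}->{2,4}; Y {2,3,4,5,6,7}->{4,6,7}
So after constraint 1: D(Y)={4,6,7}, size = 3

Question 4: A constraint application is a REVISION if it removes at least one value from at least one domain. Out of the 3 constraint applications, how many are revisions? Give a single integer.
Constraint 1 (W + V = Y) on D(W)={2,4,5} D(V)={2,4,6,7} D(Y)={2,3,4,5,6,7}: V {2,4,6,7}->{2,4}; Y {2,3,4,5,6,7}->{4,6,7} => REVISION
Constraint 2 (V != W) on D(V)={2,4} D(W)={2,4,5}: no change => not a revision
Constraint 3 (W != Y) on D(W)={2,4,5} D(Y)={4,6,7}: no change => not a revision
Total revisions = 1

Answer: 1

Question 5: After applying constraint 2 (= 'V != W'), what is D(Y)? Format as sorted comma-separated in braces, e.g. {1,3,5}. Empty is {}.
Constraint 1 (W + V = Y) on D(W)={2,4,5} D(V)={2,4,6,7} D(Y)={2,3,4,5,6,7}: V {2,4,6,7}->{2,4}; Y {2,3,4,5,6,7}->{4,6,7}
Constraint 2 (V != W) on D(V)={2,4} D(W)={2,4,5}: no change
So after constraint 2: D(Y) = {4,6,7}

Answer: {4,6,7}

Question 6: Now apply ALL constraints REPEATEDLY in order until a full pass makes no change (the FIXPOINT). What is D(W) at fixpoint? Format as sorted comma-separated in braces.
pass 0 (initial): D(W)={2,4,5}
pass 1: V {2,4,6,7}->{2,4}; Y {2,3,4,5,6,7}->{4,6,7}
pass 2: no change
Fixpoint after 2 passes: D(W) = {2,4,5}

Answer: {2,4,5}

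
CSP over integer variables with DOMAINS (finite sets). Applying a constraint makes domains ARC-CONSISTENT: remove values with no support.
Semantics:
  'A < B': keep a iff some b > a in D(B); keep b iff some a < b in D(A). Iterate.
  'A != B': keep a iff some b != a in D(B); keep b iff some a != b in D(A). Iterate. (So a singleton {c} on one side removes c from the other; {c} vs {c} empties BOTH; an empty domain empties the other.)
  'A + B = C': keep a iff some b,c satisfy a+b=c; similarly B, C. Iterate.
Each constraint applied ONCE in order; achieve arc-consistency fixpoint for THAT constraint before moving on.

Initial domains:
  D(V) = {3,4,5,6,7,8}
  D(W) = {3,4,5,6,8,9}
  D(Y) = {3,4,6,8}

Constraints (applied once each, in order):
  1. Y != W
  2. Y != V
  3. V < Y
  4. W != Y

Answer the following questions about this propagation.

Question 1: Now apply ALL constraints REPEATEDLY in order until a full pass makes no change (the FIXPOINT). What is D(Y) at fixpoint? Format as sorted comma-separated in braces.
Answer: {4,6,8}

Derivation:
pass 0 (initial): D(Y)={3,4,6,8}
pass 1: V {3,4,5,6,7,8}->{3,4,5,6,7}; Y {3,4,6,8}->{4,6,8}
pass 2: no change
Fixpoint after 2 passes: D(Y) = {4,6,8}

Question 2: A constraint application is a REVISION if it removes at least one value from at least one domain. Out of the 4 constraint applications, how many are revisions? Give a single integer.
Constraint 1 (Y != W) on D(Y)={3,4,6,8} D(W)={3,4,5,6,8,9}: no change => not a revision
Constraint 2 (Y != V) on D(Y)={3,4,6,8} D(V)={3,4,5,6,7,8}: no change => not a revision
Constraint 3 (V < Y) on D(V)={3,4,5,6,7,8} D(Y)={3,4,6,8}: V {3,4,5,6,7,8}->{3,4,5,6,7}; Y {3,4,6,8}->{4,6,8} => REVISION
Constraint 4 (W != Y) on D(W)={3,4,5,6,8,9} D(Y)={4,6,8}: no change => not a revision
Total revisions = 1

Answer: 1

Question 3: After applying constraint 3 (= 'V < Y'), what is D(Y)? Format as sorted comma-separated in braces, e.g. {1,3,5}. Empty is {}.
Answer: {4,6,8}

Derivation:
Constraint 1 (Y != W) on D(Y)={3,4,6,8} D(W)={3,4,5,6,8,9}: no change
Constraint 2 (Y != V) on D(Y)={3,4,6,8} D(V)={3,4,5,6,7,8}: no change
Constraint 3 (V < Y) on D(V)={3,4,5,6,7,8} D(Y)={3,4,6,8}: V {3,4,5,6,7,8}->{3,4,5,6,7}; Y {3,4,6,8}->{4,6,8}
So after constraint 3: D(Y) = {4,6,8}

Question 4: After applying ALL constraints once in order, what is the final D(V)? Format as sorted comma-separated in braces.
Answer: {3,4,5,6,7}

Derivation:
Constraint 1 (Y != W) on D(Y)={3,4,6,8} D(W)={3,4,5,6,8,9}: no change
Constraint 2 (Y != V) on D(Y)={3,4,6,8} D(V)={3,4,5,6,7,8}: no change
Constraint 3 (V < Y) on D(V)={3,4,5,6,7,8} D(Y)={3,4,6,8}: V {3,4,5,6,7,8}->{3,4,5,6,7}; Y {3,4,6,8}->{4,6,8}
Constraint 4 (W != Y) on D(W)={3,4,5,6,8,9} D(Y)={4,6,8}: no change
So after all 4 constraints: D(V) = {3,4,5,6,7}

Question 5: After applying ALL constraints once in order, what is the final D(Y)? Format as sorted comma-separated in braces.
Answer: {4,6,8}

Derivation:
Constraint 1 (Y != W) on D(Y)={3,4,6,8} D(W)={3,4,5,6,8,9}: no change
Constraint 2 (Y != V) on D(Y)={3,4,6,8} D(V)={3,4,5,6,7,8}: no change
Constraint 3 (V < Y) on D(V)={3,4,5,6,7,8} D(Y)={3,4,6,8}: V {3,4,5,6,7,8}->{3,4,5,6,7}; Y {3,4,6,8}->{4,6,8}
Constraint 4 (W != Y) on D(W)={3,4,5,6,8,9} D(Y)={4,6,8}: no change
So after all 4 constraints: D(Y) = {4,6,8}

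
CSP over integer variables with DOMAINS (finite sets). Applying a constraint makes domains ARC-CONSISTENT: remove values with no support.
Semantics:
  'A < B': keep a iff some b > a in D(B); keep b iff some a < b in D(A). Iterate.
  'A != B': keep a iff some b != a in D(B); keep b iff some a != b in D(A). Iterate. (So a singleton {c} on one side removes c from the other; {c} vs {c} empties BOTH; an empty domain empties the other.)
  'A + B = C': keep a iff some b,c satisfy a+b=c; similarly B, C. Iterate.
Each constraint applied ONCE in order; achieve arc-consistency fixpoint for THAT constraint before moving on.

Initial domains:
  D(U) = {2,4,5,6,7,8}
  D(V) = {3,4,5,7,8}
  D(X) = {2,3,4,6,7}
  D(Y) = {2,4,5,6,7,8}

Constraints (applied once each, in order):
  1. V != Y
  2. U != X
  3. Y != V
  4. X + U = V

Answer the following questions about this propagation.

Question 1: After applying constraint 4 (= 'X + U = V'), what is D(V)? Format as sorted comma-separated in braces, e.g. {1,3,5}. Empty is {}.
Answer: {4,5,7,8}

Derivation:
Constraint 1 (V != Y) on D(V)={3,4,5,7,8} D(Y)={2,4,5,6,7,8}: no change
Constraint 2 (U != X) on D(U)={2,4,5,6,7,8} D(X)={2,3,4,6,7}: no change
Constraint 3 (Y != V) on D(Y)={2,4,5,6,7,8} D(V)={3,4,5,7,8}: no change
Constraint 4 (X + U = V) on D(X)={2,3,4,6,7} D(U)={2,4,5,6,7,8} D(V)={3,4,5,7,8}: X {2,3,4,6,7}->{2,3,4,6}; U {2,4,5,6,7,8}->{2,4,5,6}; V {3,4,5,7,8}->{4,5,7,8}
So after constraint 4: D(V) = {4,5,7,8}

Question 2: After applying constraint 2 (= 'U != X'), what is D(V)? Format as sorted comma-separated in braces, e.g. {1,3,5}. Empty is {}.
Answer: {3,4,5,7,8}

Derivation:
Constraint 1 (V != Y) on D(V)={3,4,5,7,8} D(Y)={2,4,5,6,7,8}: no change
Constraint 2 (U != X) on D(U)={2,4,5,6,7,8} D(X)={2,3,4,6,7}: no change
So after constraint 2: D(V) = {3,4,5,7,8}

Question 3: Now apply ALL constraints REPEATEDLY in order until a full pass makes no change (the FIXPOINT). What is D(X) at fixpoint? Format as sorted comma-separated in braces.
Answer: {2,3,4,6}

Derivation:
pass 0 (initial): D(X)={2,3,4,6,7}
pass 1: U {2,4,5,6,7,8}->{2,4,5,6}; V {3,4,5,7,8}->{4,5,7,8}; X {2,3,4,6,7}->{2,3,4,6}
pass 2: no change
Fixpoint after 2 passes: D(X) = {2,3,4,6}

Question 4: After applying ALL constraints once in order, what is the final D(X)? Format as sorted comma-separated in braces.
Answer: {2,3,4,6}

Derivation:
Constraint 1 (V != Y) on D(V)={3,4,5,7,8} D(Y)={2,4,5,6,7,8}: no change
Constraint 2 (U != X) on D(U)={2,4,5,6,7,8} D(X)={2,3,4,6,7}: no change
Constraint 3 (Y != V) on D(Y)={2,4,5,6,7,8} D(V)={3,4,5,7,8}: no change
Constraint 4 (X + U = V) on D(X)={2,3,4,6,7} D(U)={2,4,5,6,7,8} D(V)={3,4,5,7,8}: X {2,3,4,6,7}->{2,3,4,6}; U {2,4,5,6,7,8}->{2,4,5,6}; V {3,4,5,7,8}->{4,5,7,8}
So after all 4 constraints: D(X) = {2,3,4,6}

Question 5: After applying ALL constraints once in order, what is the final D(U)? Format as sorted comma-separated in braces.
Constraint 1 (V != Y) on D(V)={3,4,5,7,8} D(Y)={2,4,5,6,7,8}: no change
Constraint 2 (U != X) on D(U)={2,4,5,6,7,8} D(X)={2,3,4,6,7}: no change
Constraint 3 (Y != V) on D(Y)={2,4,5,6,7,8} D(V)={3,4,5,7,8}: no change
Constraint 4 (X + U = V) on D(X)={2,3,4,6,7} D(U)={2,4,5,6,7,8} D(V)={3,4,5,7,8}: X {2,3,4,6,7}->{2,3,4,6}; U {2,4,5,6,7,8}->{2,4,5,6}; V {3,4,5,7,8}->{4,5,7,8}
So after all 4 constraints: D(U) = {2,4,5,6}

Answer: {2,4,5,6}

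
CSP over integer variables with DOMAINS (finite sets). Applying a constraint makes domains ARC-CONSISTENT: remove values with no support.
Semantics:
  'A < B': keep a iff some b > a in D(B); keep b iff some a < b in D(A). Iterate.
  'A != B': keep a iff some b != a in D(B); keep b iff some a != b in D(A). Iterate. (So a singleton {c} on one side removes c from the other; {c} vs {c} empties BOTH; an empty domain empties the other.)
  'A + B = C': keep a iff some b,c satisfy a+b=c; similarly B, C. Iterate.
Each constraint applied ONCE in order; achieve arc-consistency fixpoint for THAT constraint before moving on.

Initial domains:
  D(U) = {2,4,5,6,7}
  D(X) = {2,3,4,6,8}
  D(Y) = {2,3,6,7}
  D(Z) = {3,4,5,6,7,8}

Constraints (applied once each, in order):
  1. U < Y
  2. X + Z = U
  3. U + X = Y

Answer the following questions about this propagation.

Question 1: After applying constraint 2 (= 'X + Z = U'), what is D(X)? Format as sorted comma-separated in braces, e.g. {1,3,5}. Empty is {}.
Answer: {2,3}

Derivation:
Constraint 1 (U < Y) on D(U)={2,4,5,6,7} D(Y)={2,3,6,7}: U {2,4,5,6,7}->{2,4,5,6}; Y {2,3,6,7}->{3,6,7}
Constraint 2 (X + Z = U) on D(X)={2,3,4,6,8} D(Z)={3,4,5,6,7,8} D(U)={2,4,5,6}: X {2,3,4,6,8}->{2,3}; Z {3,4,5,6,7,8}->{3,4}; U {2,4,5,6}->{5,6}
So after constraint 2: D(X) = {2,3}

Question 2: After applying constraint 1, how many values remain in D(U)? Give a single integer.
Answer: 4

Derivation:
Constraint 1 (U < Y) on D(U)={2,4,5,6,7} D(Y)={2,3,6,7}: U {2,4,5,6,7}->{2,4,5,6}; Y {2,3,6,7}->{3,6,7}
So after constraint 1: D(U)={2,4,5,6}, size = 4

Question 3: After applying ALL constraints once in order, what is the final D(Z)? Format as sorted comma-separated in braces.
Answer: {3,4}

Derivation:
Constraint 1 (U < Y) on D(U)={2,4,5,6,7} D(Y)={2,3,6,7}: U {2,4,5,6,7}->{2,4,5,6}; Y {2,3,6,7}->{3,6,7}
Constraint 2 (X + Z = U) on D(X)={2,3,4,6,8} D(Z)={3,4,5,6,7,8} D(U)={2,4,5,6}: X {2,3,4,6,8}->{2,3}; Z {3,4,5,6,7,8}->{3,4}; U {2,4,5,6}->{5,6}
Constraint 3 (U + X = Y) on D(U)={5,6} D(X)={2,3} D(Y)={3,6,7}: U {5,6}->{5}; X {2,3}->{2}; Y {3,6,7}->{7}
So after all 3 constraints: D(Z) = {3,4}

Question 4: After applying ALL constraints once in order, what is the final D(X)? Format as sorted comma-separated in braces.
Constraint 1 (U < Y) on D(U)={2,4,5,6,7} D(Y)={2,3,6,7}: U {2,4,5,6,7}->{2,4,5,6}; Y {2,3,6,7}->{3,6,7}
Constraint 2 (X + Z = U) on D(X)={2,3,4,6,8} D(Z)={3,4,5,6,7,8} D(U)={2,4,5,6}: X {2,3,4,6,8}->{2,3}; Z {3,4,5,6,7,8}->{3,4}; U {2,4,5,6}->{5,6}
Constraint 3 (U + X = Y) on D(U)={5,6} D(X)={2,3} D(Y)={3,6,7}: U {5,6}->{5}; X {2,3}->{2}; Y {3,6,7}->{7}
So after all 3 constraints: D(X) = {2}

Answer: {2}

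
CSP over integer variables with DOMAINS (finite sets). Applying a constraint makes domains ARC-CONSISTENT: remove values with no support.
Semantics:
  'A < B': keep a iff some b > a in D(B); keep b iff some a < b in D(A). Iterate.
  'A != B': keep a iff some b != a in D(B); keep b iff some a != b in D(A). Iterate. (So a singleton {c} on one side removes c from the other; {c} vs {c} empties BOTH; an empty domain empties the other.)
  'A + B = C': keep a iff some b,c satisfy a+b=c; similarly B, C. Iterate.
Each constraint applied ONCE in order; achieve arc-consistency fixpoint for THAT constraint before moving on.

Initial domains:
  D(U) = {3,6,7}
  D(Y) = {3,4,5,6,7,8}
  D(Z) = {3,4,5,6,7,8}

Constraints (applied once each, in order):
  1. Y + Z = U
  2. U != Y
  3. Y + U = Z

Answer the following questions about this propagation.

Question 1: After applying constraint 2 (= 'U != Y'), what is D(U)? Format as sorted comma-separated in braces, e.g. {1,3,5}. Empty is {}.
Answer: {6,7}

Derivation:
Constraint 1 (Y + Z = U) on D(Y)={3,4,5,6,7,8} D(Z)={3,4,5,6,7,8} D(U)={3,6,7}: Y {3,4,5,6,7,8}->{3,4}; Z {3,4,5,6,7,8}->{3,4}; U {3,6,7}->{6,7}
Constraint 2 (U != Y) on D(U)={6,7} D(Y)={3,4}: no change
So after constraint 2: D(U) = {6,7}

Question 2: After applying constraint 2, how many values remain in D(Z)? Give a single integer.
Answer: 2

Derivation:
Constraint 1 (Y + Z = U) on D(Y)={3,4,5,6,7,8} D(Z)={3,4,5,6,7,8} D(U)={3,6,7}: Y {3,4,5,6,7,8}->{3,4}; Z {3,4,5,6,7,8}->{3,4}; U {3,6,7}->{6,7}
Constraint 2 (U != Y) on D(U)={6,7} D(Y)={3,4}: no change
So after constraint 2: D(Z)={3,4}, size = 2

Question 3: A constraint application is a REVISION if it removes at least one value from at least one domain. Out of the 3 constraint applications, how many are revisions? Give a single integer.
Answer: 2

Derivation:
Constraint 1 (Y + Z = U) on D(Y)={3,4,5,6,7,8} D(Z)={3,4,5,6,7,8} D(U)={3,6,7}: Y {3,4,5,6,7,8}->{3,4}; Z {3,4,5,6,7,8}->{3,4}; U {3,6,7}->{6,7} => REVISION
Constraint 2 (U != Y) on D(U)={6,7} D(Y)={3,4}: no change => not a revision
Constraint 3 (Y + U = Z) on D(Y)={3,4} D(U)={6,7} D(Z)={3,4}: Y {3,4}->{}; U {6,7}->{}; Z {3,4}->{} => REVISION
Total revisions = 2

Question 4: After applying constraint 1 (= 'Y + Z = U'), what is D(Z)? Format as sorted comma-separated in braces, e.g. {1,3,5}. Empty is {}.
Answer: {3,4}

Derivation:
Constraint 1 (Y + Z = U) on D(Y)={3,4,5,6,7,8} D(Z)={3,4,5,6,7,8} D(U)={3,6,7}: Y {3,4,5,6,7,8}->{3,4}; Z {3,4,5,6,7,8}->{3,4}; U {3,6,7}->{6,7}
So after constraint 1: D(Z) = {3,4}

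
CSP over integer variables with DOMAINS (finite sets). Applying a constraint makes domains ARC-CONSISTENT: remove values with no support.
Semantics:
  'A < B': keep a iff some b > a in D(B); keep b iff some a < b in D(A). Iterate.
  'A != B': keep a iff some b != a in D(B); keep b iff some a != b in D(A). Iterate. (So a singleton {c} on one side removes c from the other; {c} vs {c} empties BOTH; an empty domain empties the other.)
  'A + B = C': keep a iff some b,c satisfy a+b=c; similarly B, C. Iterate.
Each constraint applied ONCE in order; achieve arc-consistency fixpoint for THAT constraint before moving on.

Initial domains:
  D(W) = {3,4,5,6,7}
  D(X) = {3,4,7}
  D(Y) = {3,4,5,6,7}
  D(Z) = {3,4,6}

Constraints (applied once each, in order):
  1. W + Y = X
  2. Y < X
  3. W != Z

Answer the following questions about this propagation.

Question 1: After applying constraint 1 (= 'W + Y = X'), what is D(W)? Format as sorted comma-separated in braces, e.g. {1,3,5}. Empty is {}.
Constraint 1 (W + Y = X) on D(W)={3,4,5,6,7} D(Y)={3,4,5,6,7} D(X)={3,4,7}: W {3,4,5,6,7}->{3,4}; Y {3,4,5,6,7}->{3,4}; X {3,4,7}->{7}
So after constraint 1: D(W) = {3,4}

Answer: {3,4}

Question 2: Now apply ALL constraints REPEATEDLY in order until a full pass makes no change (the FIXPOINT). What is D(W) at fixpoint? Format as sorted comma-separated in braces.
pass 0 (initial): D(W)={3,4,5,6,7}
pass 1: W {3,4,5,6,7}->{3,4}; X {3,4,7}->{7}; Y {3,4,5,6,7}->{3,4}
pass 2: no change
Fixpoint after 2 passes: D(W) = {3,4}

Answer: {3,4}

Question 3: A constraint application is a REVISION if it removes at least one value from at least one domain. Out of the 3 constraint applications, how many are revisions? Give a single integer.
Constraint 1 (W + Y = X) on D(W)={3,4,5,6,7} D(Y)={3,4,5,6,7} D(X)={3,4,7}: W {3,4,5,6,7}->{3,4}; Y {3,4,5,6,7}->{3,4}; X {3,4,7}->{7} => REVISION
Constraint 2 (Y < X) on D(Y)={3,4} D(X)={7}: no change => not a revision
Constraint 3 (W != Z) on D(W)={3,4} D(Z)={3,4,6}: no change => not a revision
Total revisions = 1

Answer: 1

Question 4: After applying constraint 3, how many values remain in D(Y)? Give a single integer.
Constraint 1 (W + Y = X) on D(W)={3,4,5,6,7} D(Y)={3,4,5,6,7} D(X)={3,4,7}: W {3,4,5,6,7}->{3,4}; Y {3,4,5,6,7}->{3,4}; X {3,4,7}->{7}
Constraint 2 (Y < X) on D(Y)={3,4} D(X)={7}: no change
Constraint 3 (W != Z) on D(W)={3,4} D(Z)={3,4,6}: no change
So after constraint 3: D(Y)={3,4}, size = 2

Answer: 2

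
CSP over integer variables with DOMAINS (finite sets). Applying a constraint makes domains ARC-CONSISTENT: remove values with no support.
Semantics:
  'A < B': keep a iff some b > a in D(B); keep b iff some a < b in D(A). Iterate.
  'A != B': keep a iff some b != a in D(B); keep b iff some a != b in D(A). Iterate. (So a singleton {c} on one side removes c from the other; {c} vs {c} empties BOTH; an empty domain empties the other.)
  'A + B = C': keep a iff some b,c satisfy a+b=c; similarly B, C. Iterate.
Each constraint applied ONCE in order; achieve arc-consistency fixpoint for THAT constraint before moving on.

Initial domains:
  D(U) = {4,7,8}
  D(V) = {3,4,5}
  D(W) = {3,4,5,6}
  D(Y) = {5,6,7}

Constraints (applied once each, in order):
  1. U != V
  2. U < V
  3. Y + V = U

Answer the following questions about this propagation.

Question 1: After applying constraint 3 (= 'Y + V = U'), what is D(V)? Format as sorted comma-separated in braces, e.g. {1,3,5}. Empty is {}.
Constraint 1 (U != V) on D(U)={4,7,8} D(V)={3,4,5}: no change
Constraint 2 (U < V) on D(U)={4,7,8} D(V)={3,4,5}: U {4,7,8}->{4}; V {3,4,5}->{5}
Constraint 3 (Y + V = U) on D(Y)={5,6,7} D(V)={5} D(U)={4}: Y {5,6,7}->{}; V {5}->{}; U {4}->{}
So after constraint 3: D(V) = {}

Answer: {}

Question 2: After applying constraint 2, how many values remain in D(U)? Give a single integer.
Constraint 1 (U != V) on D(U)={4,7,8} D(V)={3,4,5}: no change
Constraint 2 (U < V) on D(U)={4,7,8} D(V)={3,4,5}: U {4,7,8}->{4}; V {3,4,5}->{5}
So after constraint 2: D(U)={4}, size = 1

Answer: 1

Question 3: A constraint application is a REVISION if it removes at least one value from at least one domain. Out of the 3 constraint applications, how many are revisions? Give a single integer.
Answer: 2

Derivation:
Constraint 1 (U != V) on D(U)={4,7,8} D(V)={3,4,5}: no change => not a revision
Constraint 2 (U < V) on D(U)={4,7,8} D(V)={3,4,5}: U {4,7,8}->{4}; V {3,4,5}->{5} => REVISION
Constraint 3 (Y + V = U) on D(Y)={5,6,7} D(V)={5} D(U)={4}: Y {5,6,7}->{}; V {5}->{}; U {4}->{} => REVISION
Total revisions = 2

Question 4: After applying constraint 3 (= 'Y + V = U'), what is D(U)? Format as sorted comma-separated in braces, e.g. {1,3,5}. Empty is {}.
Constraint 1 (U != V) on D(U)={4,7,8} D(V)={3,4,5}: no change
Constraint 2 (U < V) on D(U)={4,7,8} D(V)={3,4,5}: U {4,7,8}->{4}; V {3,4,5}->{5}
Constraint 3 (Y + V = U) on D(Y)={5,6,7} D(V)={5} D(U)={4}: Y {5,6,7}->{}; V {5}->{}; U {4}->{}
So after constraint 3: D(U) = {}

Answer: {}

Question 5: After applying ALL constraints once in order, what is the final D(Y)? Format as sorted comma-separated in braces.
Answer: {}

Derivation:
Constraint 1 (U != V) on D(U)={4,7,8} D(V)={3,4,5}: no change
Constraint 2 (U < V) on D(U)={4,7,8} D(V)={3,4,5}: U {4,7,8}->{4}; V {3,4,5}->{5}
Constraint 3 (Y + V = U) on D(Y)={5,6,7} D(V)={5} D(U)={4}: Y {5,6,7}->{}; V {5}->{}; U {4}->{}
So after all 3 constraints: D(Y) = {}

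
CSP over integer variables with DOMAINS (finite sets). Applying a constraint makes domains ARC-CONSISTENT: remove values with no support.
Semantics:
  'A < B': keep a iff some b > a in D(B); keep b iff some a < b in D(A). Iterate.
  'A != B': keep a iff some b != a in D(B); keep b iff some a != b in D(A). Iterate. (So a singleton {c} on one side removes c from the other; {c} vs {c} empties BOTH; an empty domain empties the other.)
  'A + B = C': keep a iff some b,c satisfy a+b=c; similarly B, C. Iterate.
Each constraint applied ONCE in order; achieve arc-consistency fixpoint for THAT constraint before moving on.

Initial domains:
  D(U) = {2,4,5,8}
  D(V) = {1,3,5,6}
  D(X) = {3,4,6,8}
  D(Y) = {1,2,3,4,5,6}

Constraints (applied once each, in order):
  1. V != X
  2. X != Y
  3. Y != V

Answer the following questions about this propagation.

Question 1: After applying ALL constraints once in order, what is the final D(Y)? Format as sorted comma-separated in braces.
Constraint 1 (V != X) on D(V)={1,3,5,6} D(X)={3,4,6,8}: no change
Constraint 2 (X != Y) on D(X)={3,4,6,8} D(Y)={1,2,3,4,5,6}: no change
Constraint 3 (Y != V) on D(Y)={1,2,3,4,5,6} D(V)={1,3,5,6}: no change
So after all 3 constraints: D(Y) = {1,2,3,4,5,6}

Answer: {1,2,3,4,5,6}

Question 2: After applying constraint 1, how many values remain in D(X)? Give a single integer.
Constraint 1 (V != X) on D(V)={1,3,5,6} D(X)={3,4,6,8}: no change
So after constraint 1: D(X)={3,4,6,8}, size = 4

Answer: 4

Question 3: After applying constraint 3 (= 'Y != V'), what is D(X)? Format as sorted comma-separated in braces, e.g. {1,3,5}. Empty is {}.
Answer: {3,4,6,8}

Derivation:
Constraint 1 (V != X) on D(V)={1,3,5,6} D(X)={3,4,6,8}: no change
Constraint 2 (X != Y) on D(X)={3,4,6,8} D(Y)={1,2,3,4,5,6}: no change
Constraint 3 (Y != V) on D(Y)={1,2,3,4,5,6} D(V)={1,3,5,6}: no change
So after constraint 3: D(X) = {3,4,6,8}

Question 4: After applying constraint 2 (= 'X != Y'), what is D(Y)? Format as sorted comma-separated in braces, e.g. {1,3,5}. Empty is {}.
Constraint 1 (V != X) on D(V)={1,3,5,6} D(X)={3,4,6,8}: no change
Constraint 2 (X != Y) on D(X)={3,4,6,8} D(Y)={1,2,3,4,5,6}: no change
So after constraint 2: D(Y) = {1,2,3,4,5,6}

Answer: {1,2,3,4,5,6}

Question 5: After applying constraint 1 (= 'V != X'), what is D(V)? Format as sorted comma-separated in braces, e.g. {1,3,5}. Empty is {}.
Constraint 1 (V != X) on D(V)={1,3,5,6} D(X)={3,4,6,8}: no change
So after constraint 1: D(V) = {1,3,5,6}

Answer: {1,3,5,6}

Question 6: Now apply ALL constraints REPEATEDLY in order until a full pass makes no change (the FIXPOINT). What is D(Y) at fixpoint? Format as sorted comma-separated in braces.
pass 0 (initial): D(Y)={1,2,3,4,5,6}
pass 1: no change
Fixpoint after 1 passes: D(Y) = {1,2,3,4,5,6}

Answer: {1,2,3,4,5,6}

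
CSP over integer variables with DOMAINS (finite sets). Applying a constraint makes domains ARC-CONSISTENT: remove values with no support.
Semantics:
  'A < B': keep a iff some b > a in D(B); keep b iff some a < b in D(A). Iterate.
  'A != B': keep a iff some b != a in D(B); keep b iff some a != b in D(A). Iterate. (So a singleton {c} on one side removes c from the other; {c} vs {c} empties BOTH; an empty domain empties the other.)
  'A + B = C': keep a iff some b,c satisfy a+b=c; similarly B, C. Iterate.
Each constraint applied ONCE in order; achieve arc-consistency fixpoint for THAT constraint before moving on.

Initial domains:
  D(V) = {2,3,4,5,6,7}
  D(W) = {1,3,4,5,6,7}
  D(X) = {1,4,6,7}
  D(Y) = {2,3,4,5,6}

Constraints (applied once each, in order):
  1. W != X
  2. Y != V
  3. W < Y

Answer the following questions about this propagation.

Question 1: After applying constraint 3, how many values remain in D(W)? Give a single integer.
Answer: 4

Derivation:
Constraint 1 (W != X) on D(W)={1,3,4,5,6,7} D(X)={1,4,6,7}: no change
Constraint 2 (Y != V) on D(Y)={2,3,4,5,6} D(V)={2,3,4,5,6,7}: no change
Constraint 3 (W < Y) on D(W)={1,3,4,5,6,7} D(Y)={2,3,4,5,6}: W {1,3,4,5,6,7}->{1,3,4,5}
So after constraint 3: D(W)={1,3,4,5}, size = 4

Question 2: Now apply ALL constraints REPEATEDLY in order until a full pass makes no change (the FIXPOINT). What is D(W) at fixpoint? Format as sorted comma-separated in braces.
Answer: {1,3,4,5}

Derivation:
pass 0 (initial): D(W)={1,3,4,5,6,7}
pass 1: W {1,3,4,5,6,7}->{1,3,4,5}
pass 2: no change
Fixpoint after 2 passes: D(W) = {1,3,4,5}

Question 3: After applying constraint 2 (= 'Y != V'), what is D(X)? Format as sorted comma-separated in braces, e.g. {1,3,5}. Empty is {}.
Answer: {1,4,6,7}

Derivation:
Constraint 1 (W != X) on D(W)={1,3,4,5,6,7} D(X)={1,4,6,7}: no change
Constraint 2 (Y != V) on D(Y)={2,3,4,5,6} D(V)={2,3,4,5,6,7}: no change
So after constraint 2: D(X) = {1,4,6,7}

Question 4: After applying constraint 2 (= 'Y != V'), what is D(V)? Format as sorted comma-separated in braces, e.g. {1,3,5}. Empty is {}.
Constraint 1 (W != X) on D(W)={1,3,4,5,6,7} D(X)={1,4,6,7}: no change
Constraint 2 (Y != V) on D(Y)={2,3,4,5,6} D(V)={2,3,4,5,6,7}: no change
So after constraint 2: D(V) = {2,3,4,5,6,7}

Answer: {2,3,4,5,6,7}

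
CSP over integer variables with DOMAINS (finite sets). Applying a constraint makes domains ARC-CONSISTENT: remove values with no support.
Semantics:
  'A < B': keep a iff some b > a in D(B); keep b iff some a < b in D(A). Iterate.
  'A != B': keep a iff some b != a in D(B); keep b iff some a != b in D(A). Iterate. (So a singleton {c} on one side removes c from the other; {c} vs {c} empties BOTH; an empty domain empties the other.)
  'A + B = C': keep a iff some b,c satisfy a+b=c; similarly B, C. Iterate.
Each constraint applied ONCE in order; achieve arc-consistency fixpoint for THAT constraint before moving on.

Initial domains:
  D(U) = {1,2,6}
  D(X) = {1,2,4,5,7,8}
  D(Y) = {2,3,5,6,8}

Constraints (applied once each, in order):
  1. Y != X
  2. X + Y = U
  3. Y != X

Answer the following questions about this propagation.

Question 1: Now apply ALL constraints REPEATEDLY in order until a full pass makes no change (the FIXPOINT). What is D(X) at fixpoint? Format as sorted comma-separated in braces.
Answer: {1,4}

Derivation:
pass 0 (initial): D(X)={1,2,4,5,7,8}
pass 1: U {1,2,6}->{6}; X {1,2,4,5,7,8}->{1,4}; Y {2,3,5,6,8}->{2,5}
pass 2: no change
Fixpoint after 2 passes: D(X) = {1,4}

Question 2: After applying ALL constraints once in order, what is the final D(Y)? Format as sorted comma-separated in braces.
Constraint 1 (Y != X) on D(Y)={2,3,5,6,8} D(X)={1,2,4,5,7,8}: no change
Constraint 2 (X + Y = U) on D(X)={1,2,4,5,7,8} D(Y)={2,3,5,6,8} D(U)={1,2,6}: X {1,2,4,5,7,8}->{1,4}; Y {2,3,5,6,8}->{2,5}; U {1,2,6}->{6}
Constraint 3 (Y != X) on D(Y)={2,5} D(X)={1,4}: no change
So after all 3 constraints: D(Y) = {2,5}

Answer: {2,5}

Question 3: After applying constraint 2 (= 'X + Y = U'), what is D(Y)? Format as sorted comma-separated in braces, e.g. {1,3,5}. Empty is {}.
Constraint 1 (Y != X) on D(Y)={2,3,5,6,8} D(X)={1,2,4,5,7,8}: no change
Constraint 2 (X + Y = U) on D(X)={1,2,4,5,7,8} D(Y)={2,3,5,6,8} D(U)={1,2,6}: X {1,2,4,5,7,8}->{1,4}; Y {2,3,5,6,8}->{2,5}; U {1,2,6}->{6}
So after constraint 2: D(Y) = {2,5}

Answer: {2,5}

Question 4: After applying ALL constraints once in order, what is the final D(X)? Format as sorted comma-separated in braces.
Constraint 1 (Y != X) on D(Y)={2,3,5,6,8} D(X)={1,2,4,5,7,8}: no change
Constraint 2 (X + Y = U) on D(X)={1,2,4,5,7,8} D(Y)={2,3,5,6,8} D(U)={1,2,6}: X {1,2,4,5,7,8}->{1,4}; Y {2,3,5,6,8}->{2,5}; U {1,2,6}->{6}
Constraint 3 (Y != X) on D(Y)={2,5} D(X)={1,4}: no change
So after all 3 constraints: D(X) = {1,4}

Answer: {1,4}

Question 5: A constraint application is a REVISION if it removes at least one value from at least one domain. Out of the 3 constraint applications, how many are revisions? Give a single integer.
Constraint 1 (Y != X) on D(Y)={2,3,5,6,8} D(X)={1,2,4,5,7,8}: no change => not a revision
Constraint 2 (X + Y = U) on D(X)={1,2,4,5,7,8} D(Y)={2,3,5,6,8} D(U)={1,2,6}: X {1,2,4,5,7,8}->{1,4}; Y {2,3,5,6,8}->{2,5}; U {1,2,6}->{6} => REVISION
Constraint 3 (Y != X) on D(Y)={2,5} D(X)={1,4}: no change => not a revision
Total revisions = 1

Answer: 1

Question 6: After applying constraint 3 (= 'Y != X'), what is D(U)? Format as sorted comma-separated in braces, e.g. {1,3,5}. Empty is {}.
Constraint 1 (Y != X) on D(Y)={2,3,5,6,8} D(X)={1,2,4,5,7,8}: no change
Constraint 2 (X + Y = U) on D(X)={1,2,4,5,7,8} D(Y)={2,3,5,6,8} D(U)={1,2,6}: X {1,2,4,5,7,8}->{1,4}; Y {2,3,5,6,8}->{2,5}; U {1,2,6}->{6}
Constraint 3 (Y != X) on D(Y)={2,5} D(X)={1,4}: no change
So after constraint 3: D(U) = {6}

Answer: {6}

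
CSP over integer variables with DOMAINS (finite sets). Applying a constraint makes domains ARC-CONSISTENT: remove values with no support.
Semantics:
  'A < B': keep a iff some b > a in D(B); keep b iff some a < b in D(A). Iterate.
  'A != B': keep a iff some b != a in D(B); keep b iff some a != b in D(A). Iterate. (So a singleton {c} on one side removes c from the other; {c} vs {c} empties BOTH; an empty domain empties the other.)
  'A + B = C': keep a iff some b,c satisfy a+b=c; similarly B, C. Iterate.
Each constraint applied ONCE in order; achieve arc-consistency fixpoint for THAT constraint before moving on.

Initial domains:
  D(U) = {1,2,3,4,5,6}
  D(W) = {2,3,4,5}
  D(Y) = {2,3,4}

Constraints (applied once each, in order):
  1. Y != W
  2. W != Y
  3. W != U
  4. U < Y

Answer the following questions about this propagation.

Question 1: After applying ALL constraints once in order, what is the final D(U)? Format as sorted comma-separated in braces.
Answer: {1,2,3}

Derivation:
Constraint 1 (Y != W) on D(Y)={2,3,4} D(W)={2,3,4,5}: no change
Constraint 2 (W != Y) on D(W)={2,3,4,5} D(Y)={2,3,4}: no change
Constraint 3 (W != U) on D(W)={2,3,4,5} D(U)={1,2,3,4,5,6}: no change
Constraint 4 (U < Y) on D(U)={1,2,3,4,5,6} D(Y)={2,3,4}: U {1,2,3,4,5,6}->{1,2,3}
So after all 4 constraints: D(U) = {1,2,3}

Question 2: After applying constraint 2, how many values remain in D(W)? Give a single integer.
Constraint 1 (Y != W) on D(Y)={2,3,4} D(W)={2,3,4,5}: no change
Constraint 2 (W != Y) on D(W)={2,3,4,5} D(Y)={2,3,4}: no change
So after constraint 2: D(W)={2,3,4,5}, size = 4

Answer: 4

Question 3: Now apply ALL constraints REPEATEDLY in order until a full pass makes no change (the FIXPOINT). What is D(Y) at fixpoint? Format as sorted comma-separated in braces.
pass 0 (initial): D(Y)={2,3,4}
pass 1: U {1,2,3,4,5,6}->{1,2,3}
pass 2: no change
Fixpoint after 2 passes: D(Y) = {2,3,4}

Answer: {2,3,4}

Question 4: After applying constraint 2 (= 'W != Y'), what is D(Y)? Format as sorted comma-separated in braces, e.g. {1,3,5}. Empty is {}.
Constraint 1 (Y != W) on D(Y)={2,3,4} D(W)={2,3,4,5}: no change
Constraint 2 (W != Y) on D(W)={2,3,4,5} D(Y)={2,3,4}: no change
So after constraint 2: D(Y) = {2,3,4}

Answer: {2,3,4}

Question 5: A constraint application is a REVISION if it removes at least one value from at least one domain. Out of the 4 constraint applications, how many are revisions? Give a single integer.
Answer: 1

Derivation:
Constraint 1 (Y != W) on D(Y)={2,3,4} D(W)={2,3,4,5}: no change => not a revision
Constraint 2 (W != Y) on D(W)={2,3,4,5} D(Y)={2,3,4}: no change => not a revision
Constraint 3 (W != U) on D(W)={2,3,4,5} D(U)={1,2,3,4,5,6}: no change => not a revision
Constraint 4 (U < Y) on D(U)={1,2,3,4,5,6} D(Y)={2,3,4}: U {1,2,3,4,5,6}->{1,2,3} => REVISION
Total revisions = 1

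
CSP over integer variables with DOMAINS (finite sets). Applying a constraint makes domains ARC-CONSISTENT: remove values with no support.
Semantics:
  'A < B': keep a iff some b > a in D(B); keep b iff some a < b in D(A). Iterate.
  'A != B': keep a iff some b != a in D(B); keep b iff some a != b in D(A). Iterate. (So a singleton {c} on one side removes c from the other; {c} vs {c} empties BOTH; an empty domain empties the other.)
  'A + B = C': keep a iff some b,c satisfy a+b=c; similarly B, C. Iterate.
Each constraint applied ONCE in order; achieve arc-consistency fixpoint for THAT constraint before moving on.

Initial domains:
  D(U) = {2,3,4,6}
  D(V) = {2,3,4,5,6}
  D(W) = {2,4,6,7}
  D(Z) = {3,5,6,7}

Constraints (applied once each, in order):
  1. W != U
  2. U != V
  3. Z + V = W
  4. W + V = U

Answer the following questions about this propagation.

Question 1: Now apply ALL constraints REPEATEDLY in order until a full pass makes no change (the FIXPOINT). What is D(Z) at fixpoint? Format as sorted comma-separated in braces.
pass 0 (initial): D(Z)={3,5,6,7}
pass 1: U {2,3,4,6}->{}; V {2,3,4,5,6}->{}; W {2,4,6,7}->{}; Z {3,5,6,7}->{3,5}
pass 2: Z {3,5}->{}
pass 3: no change
Fixpoint after 3 passes: D(Z) = {}

Answer: {}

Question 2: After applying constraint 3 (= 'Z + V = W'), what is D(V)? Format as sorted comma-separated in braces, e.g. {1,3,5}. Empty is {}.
Constraint 1 (W != U) on D(W)={2,4,6,7} D(U)={2,3,4,6}: no change
Constraint 2 (U != V) on D(U)={2,3,4,6} D(V)={2,3,4,5,6}: no change
Constraint 3 (Z + V = W) on D(Z)={3,5,6,7} D(V)={2,3,4,5,6} D(W)={2,4,6,7}: Z {3,5,6,7}->{3,5}; V {2,3,4,5,6}->{2,3,4}; W {2,4,6,7}->{6,7}
So after constraint 3: D(V) = {2,3,4}

Answer: {2,3,4}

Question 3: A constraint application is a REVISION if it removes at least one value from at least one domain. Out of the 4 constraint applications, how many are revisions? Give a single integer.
Constraint 1 (W != U) on D(W)={2,4,6,7} D(U)={2,3,4,6}: no change => not a revision
Constraint 2 (U != V) on D(U)={2,3,4,6} D(V)={2,3,4,5,6}: no change => not a revision
Constraint 3 (Z + V = W) on D(Z)={3,5,6,7} D(V)={2,3,4,5,6} D(W)={2,4,6,7}: Z {3,5,6,7}->{3,5}; V {2,3,4,5,6}->{2,3,4}; W {2,4,6,7}->{6,7} => REVISION
Constraint 4 (W + V = U) on D(W)={6,7} D(V)={2,3,4} D(U)={2,3,4,6}: W {6,7}->{}; V {2,3,4}->{}; U {2,3,4,6}->{} => REVISION
Total revisions = 2

Answer: 2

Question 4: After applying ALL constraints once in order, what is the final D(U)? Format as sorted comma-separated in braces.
Constraint 1 (W != U) on D(W)={2,4,6,7} D(U)={2,3,4,6}: no change
Constraint 2 (U != V) on D(U)={2,3,4,6} D(V)={2,3,4,5,6}: no change
Constraint 3 (Z + V = W) on D(Z)={3,5,6,7} D(V)={2,3,4,5,6} D(W)={2,4,6,7}: Z {3,5,6,7}->{3,5}; V {2,3,4,5,6}->{2,3,4}; W {2,4,6,7}->{6,7}
Constraint 4 (W + V = U) on D(W)={6,7} D(V)={2,3,4} D(U)={2,3,4,6}: W {6,7}->{}; V {2,3,4}->{}; U {2,3,4,6}->{}
So after all 4 constraints: D(U) = {}

Answer: {}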